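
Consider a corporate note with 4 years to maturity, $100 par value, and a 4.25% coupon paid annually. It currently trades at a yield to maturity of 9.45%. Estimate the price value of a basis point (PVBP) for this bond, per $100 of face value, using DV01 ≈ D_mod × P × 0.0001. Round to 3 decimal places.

Periodic yield y = 0.0945.
  t   CF        PV=CF/(1+0.0945)^t    t·PV
  1         4.25         3.8831         3.8831
  2         4.25         3.5478         7.0956
  3         4.25         3.2415         9.7244
  4       104.25        72.6462       290.5849
  Σ                     83.3185       311.2879
P = 83.3185; D_Mac = 3.73612 yrs; D_mod = 3.41354 yrs.
DV01 ≈ 3.41354 × 83.3185 × 0.0001 = 0.028441.

$0.028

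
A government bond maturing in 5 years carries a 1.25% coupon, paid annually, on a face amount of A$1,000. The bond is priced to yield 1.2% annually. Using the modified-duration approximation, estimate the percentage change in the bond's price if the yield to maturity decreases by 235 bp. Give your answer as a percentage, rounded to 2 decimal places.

Periodic yield y = 0.012. Modified duration first:
  t   CF        PV=CF/(1+0.012)^t    t·PV
  1        12.50        12.3518        12.3518
  2        12.50        12.2053        24.4106
  3        12.50        12.0606        36.1818
  4        12.50        11.9176        47.6703
  5     1,012.50       953.8772     4,769.3860
  Σ                  1,002.4125     4,890.0005
P = 1,002.4125; D_Mac = 4.87823 yrs; D_mod = 4.87823/(1+0.012) = 4.82039 yrs.
ΔP/P ≈ -D_mod · Δy = -4.82039 × (-0.0235) = +0.113279 = +11.3279%.

+11.33%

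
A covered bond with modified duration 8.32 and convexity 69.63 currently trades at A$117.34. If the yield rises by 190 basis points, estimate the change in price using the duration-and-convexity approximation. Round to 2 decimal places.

Duration effect: -D_mod·Δy = -8.32 × (+0.019) = -0.158080
Convexity effect: ½·C·(Δy)² = 0.5 × 69.63 × (0.019)² = +0.012568215
ΔP/P ≈ -0.158080 + 0.012568215 = -0.145511785
ΔP ≈ 117.34 × (-0.145511785) = -17.0743528519.

-A$17.07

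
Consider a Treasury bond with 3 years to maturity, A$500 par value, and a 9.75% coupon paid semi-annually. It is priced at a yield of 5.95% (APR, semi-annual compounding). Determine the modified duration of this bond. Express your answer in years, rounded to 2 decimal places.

Periodic yield y = 0.02975. First find Macaulay duration:
  t   CF        PV=CF/(1+0.02975)^t    t·PV
  1       24.375        23.6708        23.6708
  2       24.375        22.9869        45.9739
  3       24.375        22.3228        66.9685
  4       24.375        21.6779        86.7116
  5       24.375        21.0516       105.2581
  6      524.375       439.7959     2,638.7754
  Σ                    551.5060     2,967.3583
P = 551.5060; Macaulay duration = 2,967.3583 / 551.5060 = 5.38046 half-year periods = 2.69023 years.
Modified duration = D_Mac / (1 + y) = 2.69023 / 1.02975 = 2.61251 years.

2.61 years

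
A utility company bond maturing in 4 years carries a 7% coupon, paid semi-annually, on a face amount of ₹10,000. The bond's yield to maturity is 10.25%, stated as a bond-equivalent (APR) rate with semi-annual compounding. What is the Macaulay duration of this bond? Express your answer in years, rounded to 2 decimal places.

Periodic yield y = 0.05125. Discount each cash flow and weight by its period:
  t   CF        PV=CF/(1+0.05125)^t    t·PV
  1       350.00       332.9370       332.9370
  2       350.00       316.7058       633.4116
  3       350.00       301.2659       903.7978
  4       350.00       286.5788     1,146.3151
  5       350.00       272.6076     1,363.0381
  6       350.00       259.3176     1,555.9056
  7       350.00       246.6755     1,726.7284
  8    10,350.00     6,938.9264    55,511.4110
  Σ                  8,955.0146    63,173.5445
Price P = Σ PV = 8,955.0146.
Macaulay duration = Σ(t·PV) / P = 63,173.5445 / 8,955.0146 = 7.05454 half-year periods.
In years: 7.05454 / 2 = 3.52727 years.

3.53 years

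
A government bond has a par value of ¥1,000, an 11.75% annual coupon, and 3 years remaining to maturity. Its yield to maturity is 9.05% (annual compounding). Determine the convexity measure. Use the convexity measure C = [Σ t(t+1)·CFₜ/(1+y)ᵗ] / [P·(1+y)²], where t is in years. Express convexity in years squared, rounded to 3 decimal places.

8.776

With y = 0.0905:
  t   CF        PV=CF/(1+0.0905)^t    t·PV        t(t+1)·PV
  1       117.50       107.7487       107.7487         215.4975
  2       117.50        98.8067       197.6135         592.8404
  3     1,117.50       861.7286     2,585.1859      10,340.7436
  Σ                  1,068.2841     2,890.5481      11,149.0814
P = 1,068.2841.
Convexity = Σ t(t+1)·PV / [P·(1+y)²] = 11,149.0814 / (1,068.2841 × 1.189190) = 8.77609.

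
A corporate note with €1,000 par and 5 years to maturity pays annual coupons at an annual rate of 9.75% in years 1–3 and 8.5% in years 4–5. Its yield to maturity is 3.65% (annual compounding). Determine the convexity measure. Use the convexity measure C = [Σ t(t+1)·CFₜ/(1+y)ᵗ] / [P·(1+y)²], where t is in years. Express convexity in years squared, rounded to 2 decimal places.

22.63

With y = 0.0365:
  t   CF        PV=CF/(1+0.0365)^t    t·PV        t(t+1)·PV
  1        97.50        94.0666        94.0666         188.1331
  2        97.50        90.7540       181.5081         544.5243
  3        97.50        87.5582       262.6745       1,050.6981
  4        85.00        73.6447       294.5789       1,472.8947
  5     1,085.00       906.9497     4,534.7485      27,208.4913
  Σ                  1,252.9732     5,367.5767      30,464.7415
P = 1,252.9732.
Convexity = Σ t(t+1)·PV / [P·(1+y)²] = 30,464.7415 / (1,252.9732 × 1.074332) = 22.63170.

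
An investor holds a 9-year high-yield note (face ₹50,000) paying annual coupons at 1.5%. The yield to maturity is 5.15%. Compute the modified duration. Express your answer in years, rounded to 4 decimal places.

7.9712 years

Periodic yield y = 0.0515. First find Macaulay duration:
  t   CF        PV=CF/(1+0.0515)^t    t·PV
  1       750.00       713.2668       713.2668
  2       750.00       678.3326     1,356.6653
  3       750.00       645.1095     1,935.3285
  4       750.00       613.5135     2,454.0542
  5       750.00       583.4651     2,917.3255
  6       750.00       554.8883     3,329.3301
  7       750.00       527.7112     3,693.9785
  8       750.00       501.8652     4,014.9213
  9    50,750.00    32,296.2838   290,666.5546
  Σ                 37,114.4361   311,081.4246
P = 37,114.4361; Macaulay duration = 311,081.4246 / 37,114.4361 = 8.38168 years.
Modified duration = D_Mac / (1 + y) = 8.38168 / 1.0515 = 7.97117 years.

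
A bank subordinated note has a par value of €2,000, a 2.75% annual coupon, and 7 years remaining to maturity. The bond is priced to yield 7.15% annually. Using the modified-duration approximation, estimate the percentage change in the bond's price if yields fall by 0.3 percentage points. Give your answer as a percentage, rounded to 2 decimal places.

Periodic yield y = 0.0715. Modified duration first:
  t   CF        PV=CF/(1+0.0715)^t    t·PV
  1        55.00        51.3299        51.3299
  2        55.00        47.9047        95.8094
  3        55.00        44.7081       134.1243
  4        55.00        41.7248       166.8991
  5        55.00        38.9405       194.7026
  6        55.00        36.3421       218.0524
  7     2,055.00     1,267.2625     8,870.8378
  Σ                  1,528.2126     9,731.7556
P = 1,528.2126; D_Mac = 6.36806 yrs; D_mod = 6.36806/(1+0.0715) = 5.94313 yrs.
ΔP/P ≈ -D_mod · Δy = -5.94313 × (-0.003) = +0.017829 = +1.7829%.

+1.78%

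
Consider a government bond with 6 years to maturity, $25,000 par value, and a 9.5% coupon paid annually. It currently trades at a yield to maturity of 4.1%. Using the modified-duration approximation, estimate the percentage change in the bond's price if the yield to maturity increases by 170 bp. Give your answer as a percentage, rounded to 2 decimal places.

-8.14%

Periodic yield y = 0.041. Modified duration first:
  t   CF        PV=CF/(1+0.041)^t    t·PV
  1     2,375.00     2,281.4601     2,281.4601
  2     2,375.00     2,191.6044     4,383.2087
  3     2,375.00     2,105.2876     6,315.8627
  4     2,375.00     2,022.3704     8,089.4815
  5     2,375.00     1,942.7189     9,713.5945
  6    27,375.00    21,510.4626   129,062.7757
  Σ                 32,053.9040   159,846.3833
P = 32,053.9040; D_Mac = 4.98680 yrs; D_mod = 4.98680/(1+0.041) = 4.79039 yrs.
ΔP/P ≈ -D_mod · Δy = -4.79039 × (+0.017) = -0.081437 = -8.1437%.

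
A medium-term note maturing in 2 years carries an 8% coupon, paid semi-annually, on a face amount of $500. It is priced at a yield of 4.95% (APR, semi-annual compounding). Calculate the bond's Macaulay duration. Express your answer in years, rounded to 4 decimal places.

1.8910 years

Periodic yield y = 0.02475. Discount each cash flow and weight by its period:
  t   CF        PV=CF/(1+0.02475)^t    t·PV
  1        20.00        19.5170        19.5170
  2        20.00        19.0456        38.0912
  3        20.00        18.5856        55.7568
  4       520.00       471.5542     1,886.2169
  Σ                    528.7023     1,999.5817
Price P = Σ PV = 528.7023.
Macaulay duration = Σ(t·PV) / P = 1,999.5817 / 528.7023 = 3.78206 half-year periods.
In years: 3.78206 / 2 = 1.89103 years.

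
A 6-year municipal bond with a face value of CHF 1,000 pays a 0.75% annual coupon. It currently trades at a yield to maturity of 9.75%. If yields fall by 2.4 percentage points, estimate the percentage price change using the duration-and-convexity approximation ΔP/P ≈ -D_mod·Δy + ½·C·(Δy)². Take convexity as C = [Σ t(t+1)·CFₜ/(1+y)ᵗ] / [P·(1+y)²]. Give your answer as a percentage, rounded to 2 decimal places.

+13.76%

With y = 0.0975:
  t   CF        PV=CF/(1+0.0975)^t    t·PV        t(t+1)·PV
  1         7.50         6.8337         6.8337          13.6674
  2         7.50         6.2266        12.4532          37.3597
  3         7.50         5.6735        17.0204          68.0815
  4         7.50         5.1694        20.6777         103.3887
  5         7.50         4.7102        23.5510         141.3058
  6     1,007.50       576.5247     3,459.1479      24,214.0353
  Σ                    605.1381     3,539.6839      24,577.8384
P = 605.1381; D_Mac = 5.84938 yrs; D_mod = 5.32973 yrs; C = 33.71942.
Duration effect: -5.32973 × (-0.024) = +0.127914
Convexity effect: 0.5 × 33.71942 × (-0.024)² = +0.0097112
ΔP/P ≈ +0.127914 + 0.0097112 = +0.137625 = +13.7625%.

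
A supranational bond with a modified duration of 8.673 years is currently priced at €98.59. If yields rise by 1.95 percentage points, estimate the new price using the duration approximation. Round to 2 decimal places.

€81.92

Duration approximation: ΔP/P ≈ -D_mod · Δy = -8.673 × (+0.0195) = -0.1691235.
New price ≈ 98.59 × (1 - 0.1691235) = 81.916114135.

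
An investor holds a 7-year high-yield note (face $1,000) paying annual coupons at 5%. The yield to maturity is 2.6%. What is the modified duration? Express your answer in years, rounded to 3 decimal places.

5.992 years

Periodic yield y = 0.026. First find Macaulay duration:
  t   CF        PV=CF/(1+0.026)^t    t·PV
  1        50.00        48.7329        48.7329
  2        50.00        47.4980        94.9960
  3        50.00        46.2943       138.8830
  4        50.00        45.1212       180.4848
  5        50.00        43.9778       219.8888
  6        50.00        42.8633       257.1799
  7     1,050.00       877.3195     6,141.2364
  Σ                  1,151.8070     7,081.4019
P = 1,151.8070; Macaulay duration = 7,081.4019 / 1,151.8070 = 6.14808 years.
Modified duration = D_Mac / (1 + y) = 6.14808 / 1.026 = 5.99228 years.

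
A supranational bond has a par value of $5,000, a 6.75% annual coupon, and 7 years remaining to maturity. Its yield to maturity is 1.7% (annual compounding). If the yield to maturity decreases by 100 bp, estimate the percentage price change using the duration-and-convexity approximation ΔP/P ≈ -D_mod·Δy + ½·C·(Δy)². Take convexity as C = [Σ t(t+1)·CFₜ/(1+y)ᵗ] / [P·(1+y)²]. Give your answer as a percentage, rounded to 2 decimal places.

+6.10%

With y = 0.017:
  t   CF        PV=CF/(1+0.017)^t    t·PV        t(t+1)·PV
  1       337.50       331.8584       331.8584         663.7168
  2       337.50       326.3111       652.6222       1,957.8667
  3       337.50       320.8566       962.5697       3,850.2787
  4       337.50       315.4932     1,261.9727       6,309.8635
  5       337.50       310.2194     1,551.0972       9,306.5833
  6       337.50       305.0339     1,830.2032      12,811.4224
  7     5,337.50     4,743.4160    33,203.9123     265,631.2981
  Σ                  6,653.1886    39,794.2357     300,531.0294
P = 6,653.1886; D_Mac = 5.98123 yrs; D_mod = 5.88125 yrs; C = 43.67346.
Duration effect: -5.88125 × (-0.01) = +0.058812
Convexity effect: 0.5 × 43.67346 × (-0.01)² = +0.0021837
ΔP/P ≈ +0.058812 + 0.0021837 = +0.060996 = +6.0996%.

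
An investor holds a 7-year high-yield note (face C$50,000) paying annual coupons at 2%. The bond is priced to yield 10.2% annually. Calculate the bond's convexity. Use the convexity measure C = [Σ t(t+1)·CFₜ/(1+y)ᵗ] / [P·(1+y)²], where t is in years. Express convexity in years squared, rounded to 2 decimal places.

41.44

With y = 0.102:
  t   CF        PV=CF/(1+0.102)^t    t·PV        t(t+1)·PV
  1     1,000.00       907.4410       907.4410       1,814.8820
  2     1,000.00       823.4492     1,646.8984       4,940.6952
  3     1,000.00       747.2316     2,241.6947       8,966.7789
  4     1,000.00       678.0686     2,712.2743      13,561.3716
  5     1,000.00       615.3072     3,076.5362      18,459.2173
  6     1,000.00       558.3550     3,350.1302      23,450.9113
  7    51,000.00    25,840.3871   180,882.7094   1,447,061.6749
  Σ                 30,170.2397   194,817.6842   1,518,255.5313
P = 30,170.2397.
Convexity = Σ t(t+1)·PV / [P·(1+y)²] = 1,518,255.5313 / (30,170.2397 × 1.214404) = 41.43839.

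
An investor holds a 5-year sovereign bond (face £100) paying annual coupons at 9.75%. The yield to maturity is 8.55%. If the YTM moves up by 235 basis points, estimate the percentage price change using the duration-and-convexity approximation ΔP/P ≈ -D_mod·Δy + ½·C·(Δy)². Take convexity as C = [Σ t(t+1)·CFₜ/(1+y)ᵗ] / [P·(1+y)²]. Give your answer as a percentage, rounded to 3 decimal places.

-8.552%

With y = 0.0855:
  t   CF        PV=CF/(1+0.0855)^t    t·PV        t(t+1)·PV
  1         9.75         8.9820         8.9820          17.9641
  2         9.75         8.2746        16.5491          49.6474
  3         9.75         7.6228        22.8684          91.4737
  4         9.75         7.0224        28.0896         140.4479
  5       109.75        72.8208       364.1040       2,184.6237
  Σ                    104.7226       440.5931       2,484.1568
P = 104.7226; D_Mac = 4.20724 yrs; D_mod = 3.87585 yrs; C = 20.13163.
Duration effect: -3.87585 × (+0.0235) = -0.091083
Convexity effect: 0.5 × 20.13163 × (0.0235)² = +0.0055588
ΔP/P ≈ -0.091083 + 0.0055588 = -0.085524 = -8.5524%.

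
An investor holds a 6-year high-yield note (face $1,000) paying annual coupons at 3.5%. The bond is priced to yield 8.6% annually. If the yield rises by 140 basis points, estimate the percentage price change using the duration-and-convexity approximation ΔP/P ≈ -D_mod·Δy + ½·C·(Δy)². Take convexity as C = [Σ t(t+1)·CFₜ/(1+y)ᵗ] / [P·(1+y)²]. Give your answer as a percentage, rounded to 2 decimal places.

With y = 0.086:
  t   CF        PV=CF/(1+0.086)^t    t·PV        t(t+1)·PV
  1        35.00        32.2284        32.2284          64.4567
  2        35.00        29.6762        59.3524         178.0572
  3        35.00        27.3262        81.9785         327.9139
  4        35.00        25.1622       100.6488         503.2442
  5        35.00        23.1696       115.8481         695.0886
  6     1,035.00       630.9013     3,785.4076      26,497.8531
  Σ                    768.4638     4,175.4638      28,266.6138
P = 768.4638; D_Mac = 5.43352 yrs; D_mod = 5.00324 yrs; C = 31.18823.
Duration effect: -5.00324 × (+0.014) = -0.070045
Convexity effect: 0.5 × 31.18823 × (0.014)² = +0.0030564
ΔP/P ≈ -0.070045 + 0.0030564 = -0.066989 = -6.6989%.

-6.70%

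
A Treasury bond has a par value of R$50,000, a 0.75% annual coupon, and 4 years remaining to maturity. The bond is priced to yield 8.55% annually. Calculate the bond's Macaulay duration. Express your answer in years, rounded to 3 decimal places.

3.947 years

Periodic yield y = 0.0855. Discount each cash flow and weight by its year:
  t   CF        PV=CF/(1+0.0855)^t    t·PV
  1       375.00       345.4629       345.4629
  2       375.00       318.2523       636.5047
  3       375.00       293.1850       879.5551
  4    50,375.00    36,282.3784   145,129.5135
  Σ                 37,239.2787   146,991.0361
Price P = Σ PV = 37,239.2787.
Macaulay duration = Σ(t·PV) / P = 146,991.0361 / 37,239.2787 = 3.94720 years.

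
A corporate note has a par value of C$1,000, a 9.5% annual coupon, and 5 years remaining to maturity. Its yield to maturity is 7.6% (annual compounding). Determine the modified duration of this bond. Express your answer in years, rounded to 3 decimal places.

3.937 years

Periodic yield y = 0.076. First find Macaulay duration:
  t   CF        PV=CF/(1+0.076)^t    t·PV
  1        95.00        88.2900        88.2900
  2        95.00        82.0539       164.1077
  3        95.00        76.2582       228.7747
  4        95.00        70.8720       283.4879
  5     1,095.00       759.1940     3,795.9700
  Σ                  1,076.6680     4,560.6303
P = 1,076.6680; Macaulay duration = 4,560.6303 / 1,076.6680 = 4.23587 years.
Modified duration = D_Mac / (1 + y) = 4.23587 / 1.076 = 3.93669 years.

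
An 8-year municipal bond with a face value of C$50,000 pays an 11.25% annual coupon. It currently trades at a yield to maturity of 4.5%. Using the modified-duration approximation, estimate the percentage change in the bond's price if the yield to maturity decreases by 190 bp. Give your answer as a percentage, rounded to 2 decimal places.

Periodic yield y = 0.045. Modified duration first:
  t   CF        PV=CF/(1+0.045)^t    t·PV
  1     5,625.00     5,382.7751     5,382.7751
  2     5,625.00     5,150.9810    10,301.9620
  3     5,625.00     4,929.1684    14,787.5052
  4     5,625.00     4,716.9076    18,867.6302
  5     5,625.00     4,513.7871    22,568.9357
  6     5,625.00     4,319.4135    25,916.4812
  7     5,625.00     4,133.4101    28,933.8705
  8    55,625.00    39,114.6727   312,917.3815
  Σ                 72,261.1155   439,676.5414
P = 72,261.1155; D_Mac = 6.08455 yrs; D_mod = 6.08455/(1+0.045) = 5.82254 yrs.
ΔP/P ≈ -D_mod · Δy = -5.82254 × (-0.019) = +0.110628 = +11.0628%.

+11.06%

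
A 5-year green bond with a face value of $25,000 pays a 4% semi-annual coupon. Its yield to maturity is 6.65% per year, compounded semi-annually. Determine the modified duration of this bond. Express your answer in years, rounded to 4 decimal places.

4.4034 years

Periodic yield y = 0.03325. First find Macaulay duration:
  t   CF        PV=CF/(1+0.03325)^t    t·PV
  1       500.00       483.9100       483.9100
  2       500.00       468.3378       936.6755
  3       500.00       453.2666     1,359.7999
  4       500.00       438.6805     1,754.7221
  5       500.00       424.5638     2,122.8189
  6       500.00       410.9013     2,465.4078
  7       500.00       397.6785     2,783.7495
  8       500.00       384.8812     3,079.0496
  9       500.00       372.4957     3,352.4614
  10   25,500.00    18,385.9486   183,859.4857
  Σ                 22,220.6640   202,198.0803
P = 22,220.6640; Macaulay duration = 202,198.0803 / 22,220.6640 = 9.09955 half-year periods = 4.54978 years.
Modified duration = D_Mac / (1 + y) = 4.54978 / 1.03325 = 4.40336 years.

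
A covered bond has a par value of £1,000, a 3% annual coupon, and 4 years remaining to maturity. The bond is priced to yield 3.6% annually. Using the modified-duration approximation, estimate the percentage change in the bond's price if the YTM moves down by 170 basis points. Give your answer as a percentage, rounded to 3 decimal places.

Periodic yield y = 0.036. Modified duration first:
  t   CF        PV=CF/(1+0.036)^t    t·PV
  1        30.00        28.9575        28.9575
  2        30.00        27.9513        55.9026
  3        30.00        26.9800        80.9400
  4     1,030.00       894.1249     3,576.4997
  Σ                    978.0137     3,742.2998
P = 978.0137; D_Mac = 3.82643 yrs; D_mod = 3.82643/(1+0.036) = 3.69346 yrs.
ΔP/P ≈ -D_mod · Δy = -3.69346 × (-0.017) = +0.062789 = +6.2789%.

+6.279%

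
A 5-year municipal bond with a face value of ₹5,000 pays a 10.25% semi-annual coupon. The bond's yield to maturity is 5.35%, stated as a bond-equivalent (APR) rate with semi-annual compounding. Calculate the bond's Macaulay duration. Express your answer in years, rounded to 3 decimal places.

4.135 years

Periodic yield y = 0.02675. Discount each cash flow and weight by its period:
  t   CF        PV=CF/(1+0.02675)^t    t·PV
  1       256.25       249.5739       249.5739
  2       256.25       243.0717       486.1435
  3       256.25       236.7390       710.2169
  4       256.25       230.5712       922.2847
  5       256.25       224.5641     1,122.8205
  6       256.25       218.7135     1,312.2810
  7       256.25       213.0153     1,491.1074
  8       256.25       207.4656     1,659.7251
  9       256.25       202.0605     1,818.5447
  10    5,256.25     4,036.7225    40,367.2252
  Σ                  6,062.4974    50,139.9230
Price P = Σ PV = 6,062.4974.
Macaulay duration = Σ(t·PV) / P = 50,139.9230 / 6,062.4974 = 8.27051 half-year periods.
In years: 8.27051 / 2 = 4.13525 years.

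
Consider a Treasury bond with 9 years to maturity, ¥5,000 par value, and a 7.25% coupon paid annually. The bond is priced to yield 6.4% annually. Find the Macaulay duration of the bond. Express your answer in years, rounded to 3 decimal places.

Periodic yield y = 0.064. Discount each cash flow and weight by its year:
  t   CF        PV=CF/(1+0.064)^t    t·PV
  1       362.50       340.6955       340.6955
  2       362.50       320.2025       640.4051
  3       362.50       300.9422       902.8267
  4       362.50       282.8404     1,131.3617
  5       362.50       265.8275     1,329.1374
  6       362.50       249.8379     1,499.0271
  7       362.50       234.8100     1,643.6701
  8       362.50       220.6861     1,765.4888
  9     5,362.50     3,068.2635    27,614.3715
  Σ                  5,284.1056    36,866.9839
Price P = Σ PV = 5,284.1056.
Macaulay duration = Σ(t·PV) / P = 36,866.9839 / 5,284.1056 = 6.97696 years.

6.977 years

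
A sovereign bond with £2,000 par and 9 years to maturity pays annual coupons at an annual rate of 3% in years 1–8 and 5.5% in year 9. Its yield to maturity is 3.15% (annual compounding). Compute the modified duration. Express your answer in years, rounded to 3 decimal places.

7.786 years

Periodic yield y = 0.0315. First find Macaulay duration:
  t   CF        PV=CF/(1+0.0315)^t    t·PV
  1        60.00        58.1677        58.1677
  2        60.00        56.3914       112.7828
  3        60.00        54.6693       164.0079
  4        60.00        52.9998       211.9992
  5        60.00        51.3813       256.9065
  6        60.00        49.8122       298.8733
  7        60.00        48.2910       338.0373
  8        60.00        46.8163       374.5307
  9     2,110.00     1,596.0973    14,364.8758
  Σ                  2,014.6264    16,180.1812
P = 2,014.6264; Macaulay duration = 16,180.1812 / 2,014.6264 = 8.03136 years.
Modified duration = D_Mac / (1 + y) = 8.03136 / 1.0315 = 7.78609 years.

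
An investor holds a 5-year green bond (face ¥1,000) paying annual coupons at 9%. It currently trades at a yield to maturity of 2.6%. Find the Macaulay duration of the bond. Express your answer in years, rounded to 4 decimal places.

Periodic yield y = 0.026. Discount each cash flow and weight by its year:
  t   CF        PV=CF/(1+0.026)^t    t·PV
  1        90.00        87.7193        87.7193
  2        90.00        85.4964       170.9928
  3        90.00        83.3298       249.9895
  4        90.00        81.2181       324.8726
  5     1,090.00       958.7154     4,793.5769
  Σ                  1,296.4790     5,627.1510
Price P = Σ PV = 1,296.4790.
Macaulay duration = Σ(t·PV) / P = 5,627.1510 / 1,296.4790 = 4.34033 years.

4.3403 years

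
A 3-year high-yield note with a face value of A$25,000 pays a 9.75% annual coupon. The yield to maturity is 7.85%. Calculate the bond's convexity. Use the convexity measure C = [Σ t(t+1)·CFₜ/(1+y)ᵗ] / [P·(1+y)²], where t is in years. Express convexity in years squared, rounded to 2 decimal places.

9.16

With y = 0.0785:
  t   CF        PV=CF/(1+0.0785)^t    t·PV        t(t+1)·PV
  1     2,437.50     2,260.0834     2,260.0834       4,520.1669
  2     2,437.50     2,095.5804     4,191.1608      12,573.4823
  3    27,437.50    21,871.7780    65,615.3340     262,461.3361
  Σ                 26,227.4418    72,066.5782     279,554.9853
P = 26,227.4418.
Convexity = Σ t(t+1)·PV / [P·(1+y)²] = 279,554.9853 / (26,227.4418 × 1.163162) = 9.16370.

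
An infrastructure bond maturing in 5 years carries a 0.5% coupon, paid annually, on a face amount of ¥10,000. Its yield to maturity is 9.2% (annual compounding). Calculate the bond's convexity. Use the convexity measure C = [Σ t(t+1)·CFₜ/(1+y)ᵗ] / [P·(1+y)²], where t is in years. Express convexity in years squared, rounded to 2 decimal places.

With y = 0.092:
  t   CF        PV=CF/(1+0.092)^t    t·PV        t(t+1)·PV
  1        50.00        45.7875        45.7875          91.5751
  2        50.00        41.9300        83.8600         251.5799
  3        50.00        38.3974       115.1923         460.7691
  4        50.00        35.1625       140.6499         703.2495
  5    10,050.00     6,472.2140    32,361.0701     194,166.4206
  Σ                  6,633.4915    32,746.5598     195,673.5942
P = 6,633.4915.
Convexity = Σ t(t+1)·PV / [P·(1+y)²] = 195,673.5942 / (6,633.4915 × 1.192464) = 24.73687.

24.74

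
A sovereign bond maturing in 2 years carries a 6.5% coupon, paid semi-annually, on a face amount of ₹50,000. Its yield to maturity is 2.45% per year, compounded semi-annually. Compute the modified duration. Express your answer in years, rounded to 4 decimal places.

1.8883 years

Periodic yield y = 0.01225. First find Macaulay duration:
  t   CF        PV=CF/(1+0.01225)^t    t·PV
  1     1,625.00     1,605.3347     1,605.3347
  2     1,625.00     1,585.9073     3,171.8146
  3     1,625.00     1,566.7150     4,700.1451
  4    51,625.00    49,170.9867   196,683.9466
  Σ                 53,928.9436   206,161.2410
P = 53,928.9436; Macaulay duration = 206,161.2410 / 53,928.9436 = 3.82283 half-year periods = 1.91142 years.
Modified duration = D_Mac / (1 + y) = 1.91142 / 1.01225 = 1.88828 years.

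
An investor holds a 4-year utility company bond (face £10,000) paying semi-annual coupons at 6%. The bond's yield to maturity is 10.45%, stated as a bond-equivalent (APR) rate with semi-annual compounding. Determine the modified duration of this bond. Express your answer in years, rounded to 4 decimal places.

Periodic yield y = 0.05225. First find Macaulay duration:
  t   CF        PV=CF/(1+0.05225)^t    t·PV
  1       300.00       285.1033       285.1033
  2       300.00       270.9464       541.8928
  3       300.00       257.4924       772.4773
  4       300.00       244.7065       978.8260
  5       300.00       232.5555     1,162.7774
  6       300.00       221.0078     1,326.0469
  7       300.00       210.0336     1,470.2350
  8    10,300.00     6,853.0792    54,824.6334
  Σ                  8,574.9247    61,361.9922
P = 8,574.9247; Macaulay duration = 61,361.9922 / 8,574.9247 = 7.15598 half-year periods = 3.57799 years.
Modified duration = D_Mac / (1 + y) = 3.57799 / 1.05225 = 3.40032 years.

3.4003 years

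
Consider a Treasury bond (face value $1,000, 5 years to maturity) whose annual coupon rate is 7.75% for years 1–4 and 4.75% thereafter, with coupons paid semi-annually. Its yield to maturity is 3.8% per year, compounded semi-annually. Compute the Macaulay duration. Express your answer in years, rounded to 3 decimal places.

Periodic yield y = 0.019. Discount each cash flow and weight by its period:
  t   CF        PV=CF/(1+0.019)^t    t·PV
  1        38.75        38.0275        38.0275
  2        38.75        37.3184        74.6369
  3        38.75        36.6226       109.8678
  4        38.75        35.9397       143.7590
  5        38.75        35.2696       176.3481
  6        38.75        34.6120       207.6720
  7        38.75        33.9666       237.7664
  8        38.75        33.3333       266.6664
  9        23.75        20.0491       180.4423
  10    1,023.75       848.1098     8,481.0979
  Σ                  1,153.2487     9,916.2841
Price P = Σ PV = 1,153.2487.
Macaulay duration = Σ(t·PV) / P = 9,916.2841 / 1,153.2487 = 8.59857 half-year periods.
In years: 8.59857 / 2 = 4.29928 years.

4.299 years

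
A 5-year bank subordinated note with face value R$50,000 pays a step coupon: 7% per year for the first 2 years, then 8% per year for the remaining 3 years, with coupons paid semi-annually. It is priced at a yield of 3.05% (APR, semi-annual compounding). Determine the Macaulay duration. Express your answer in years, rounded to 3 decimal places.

Periodic yield y = 0.01525. Discount each cash flow and weight by its period:
  t   CF        PV=CF/(1+0.01525)^t    t·PV
  1     1,750.00     1,723.7134     1,723.7134
  2     1,750.00     1,697.8216     3,395.6432
  3     1,750.00     1,672.3187     5,016.9562
  4     1,750.00     1,647.1989     6,588.7958
  5     2,000.00     1,854.2360     9,271.1799
  6     2,000.00     1,826.3836    10,958.3018
  7     2,000.00     1,798.9497    12,592.6476
  8     2,000.00     1,771.9278    14,175.4220
  9     2,000.00     1,745.3117    15,707.8057
  10   52,000.00    44,696.4841   446,964.8409
  Σ                 60,434.3455   526,395.3064
Price P = Σ PV = 60,434.3455.
Macaulay duration = Σ(t·PV) / P = 526,395.3064 / 60,434.3455 = 8.71020 half-year periods.
In years: 8.71020 / 2 = 4.35510 years.

4.355 years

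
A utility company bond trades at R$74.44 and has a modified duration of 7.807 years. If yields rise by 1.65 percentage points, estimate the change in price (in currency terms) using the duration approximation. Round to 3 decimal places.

Duration approximation: ΔP/P ≈ -D_mod · Δy = -7.807 × (+0.0165) = -0.1288155.
ΔP ≈ 74.44 × (-0.1288155) = -9.58902582.

-R$9.589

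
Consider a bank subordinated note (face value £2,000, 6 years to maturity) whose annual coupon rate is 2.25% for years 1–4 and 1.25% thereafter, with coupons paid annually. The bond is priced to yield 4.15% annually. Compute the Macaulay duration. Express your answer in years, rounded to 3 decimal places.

5.662 years

Periodic yield y = 0.0415. Discount each cash flow and weight by its year:
  t   CF        PV=CF/(1+0.0415)^t    t·PV
  1        45.00        43.2069        43.2069
  2        45.00        41.4853        82.9705
  3        45.00        39.8322       119.4967
  4        45.00        38.2451       152.9803
  5        25.00        20.4006       102.0032
  6     2,025.00     1,586.6071     9,519.6423
  Σ                  1,769.7772    10,020.2999
Price P = Σ PV = 1,769.7772.
Macaulay duration = Σ(t·PV) / P = 10,020.2999 / 1,769.7772 = 5.66190 years.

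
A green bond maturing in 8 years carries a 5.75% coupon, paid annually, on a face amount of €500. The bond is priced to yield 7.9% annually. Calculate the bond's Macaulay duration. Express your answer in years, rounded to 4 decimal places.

6.5245 years

Periodic yield y = 0.079. Discount each cash flow and weight by its year:
  t   CF        PV=CF/(1+0.079)^t    t·PV
  1        28.75        26.6450        26.6450
  2        28.75        24.6942        49.3884
  3        28.75        22.8862        68.6586
  4        28.75        21.2106        84.8422
  5        28.75        19.6576        98.2880
  6        28.75        18.2184       109.3101
  7        28.75        16.8845       118.1914
  8       528.75       287.7921     2,302.3366
  Σ                    437.9885     2,857.6603
Price P = Σ PV = 437.9885.
Macaulay duration = Σ(t·PV) / P = 2,857.6603 / 437.9885 = 6.52451 years.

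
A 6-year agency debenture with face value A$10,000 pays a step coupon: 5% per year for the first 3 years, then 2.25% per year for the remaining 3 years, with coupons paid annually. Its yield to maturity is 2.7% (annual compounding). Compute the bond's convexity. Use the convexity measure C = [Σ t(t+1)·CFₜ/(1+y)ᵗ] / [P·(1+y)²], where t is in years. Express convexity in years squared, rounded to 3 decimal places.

34.673

With y = 0.027:
  t   CF        PV=CF/(1+0.027)^t    t·PV        t(t+1)·PV
  1       500.00       486.8549       486.8549         973.7098
  2       500.00       474.0554       948.1108       2,844.3325
  3       500.00       461.5924     1,384.7773       5,539.1091
  4       225.00       202.2557       809.0228       4,045.1138
  5       225.00       196.9384       984.6918       5,908.1506
  6    10,225.00     8,714.4635    52,286.7810     366,007.4669
  Σ                 10,536.1603    56,900.2385     385,317.8827
P = 10,536.1603.
Convexity = Σ t(t+1)·PV / [P·(1+y)²] = 385,317.8827 / (10,536.1603 × 1.054729) = 34.67336.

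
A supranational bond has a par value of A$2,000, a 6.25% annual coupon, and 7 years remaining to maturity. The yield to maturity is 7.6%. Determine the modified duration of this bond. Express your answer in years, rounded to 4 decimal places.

Periodic yield y = 0.076. First find Macaulay duration:
  t   CF        PV=CF/(1+0.076)^t    t·PV
  1       125.00       116.1710       116.1710
  2       125.00       107.9656       215.9312
  3       125.00       100.3398       301.0194
  4       125.00        93.2526       373.0104
  5       125.00        86.6660       433.3299
  6       125.00        80.5446       483.2676
  7     2,125.00     1,272.5447     8,907.8127
  Σ                  1,857.4842    10,830.5421
P = 1,857.4842; Macaulay duration = 10,830.5421 / 1,857.4842 = 5.83076 years.
Modified duration = D_Mac / (1 + y) = 5.83076 / 1.076 = 5.41892 years.

5.4189 years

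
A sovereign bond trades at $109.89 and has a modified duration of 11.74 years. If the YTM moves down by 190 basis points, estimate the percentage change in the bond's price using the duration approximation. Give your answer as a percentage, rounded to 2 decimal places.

Duration approximation: ΔP/P ≈ -D_mod · Δy = -11.74 × (-0.019) = +0.223060.
As a percentage: +22.3060%.

+22.31%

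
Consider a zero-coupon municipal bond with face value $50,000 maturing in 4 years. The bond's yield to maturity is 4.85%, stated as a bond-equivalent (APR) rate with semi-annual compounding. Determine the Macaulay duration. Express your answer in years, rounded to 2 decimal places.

A zero-coupon bond has a single cash flow at maturity, so its Macaulay duration equals its maturity: 4 years.
(Equivalently: 8 semi-annual periods ÷ 2 = 4 years.)

4.00 years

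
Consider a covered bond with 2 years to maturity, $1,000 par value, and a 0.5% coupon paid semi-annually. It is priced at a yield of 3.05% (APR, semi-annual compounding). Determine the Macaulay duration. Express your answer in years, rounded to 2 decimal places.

Periodic yield y = 0.01525. Discount each cash flow and weight by its period:
  t   CF        PV=CF/(1+0.01525)^t    t·PV
  1         2.50         2.4624         2.4624
  2         2.50         2.4255         4.8509
  3         2.50         2.3890         7.1671
  4     1,002.50       943.6097     3,774.4387
  Σ                    950.8866     3,788.9192
Price P = Σ PV = 950.8866.
Macaulay duration = Σ(t·PV) / P = 3,788.9192 / 950.8866 = 3.98462 half-year periods.
In years: 3.98462 / 2 = 1.99231 years.

1.99 years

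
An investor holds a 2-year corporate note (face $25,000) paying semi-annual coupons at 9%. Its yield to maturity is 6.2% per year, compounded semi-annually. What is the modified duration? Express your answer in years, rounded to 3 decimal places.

1.822 years

Periodic yield y = 0.031. First find Macaulay duration:
  t   CF        PV=CF/(1+0.031)^t    t·PV
  1     1,125.00     1,091.1736     1,091.1736
  2     1,125.00     1,058.3643     2,116.7286
  3     1,125.00     1,026.5415     3,079.6246
  4    26,125.00    23,121.7999    92,487.1995
  Σ                 26,297.8794    98,774.7264
P = 26,297.8794; Macaulay duration = 98,774.7264 / 26,297.8794 = 3.75600 half-year periods = 1.87800 years.
Modified duration = D_Mac / (1 + y) = 1.87800 / 1.031 = 1.82153 years.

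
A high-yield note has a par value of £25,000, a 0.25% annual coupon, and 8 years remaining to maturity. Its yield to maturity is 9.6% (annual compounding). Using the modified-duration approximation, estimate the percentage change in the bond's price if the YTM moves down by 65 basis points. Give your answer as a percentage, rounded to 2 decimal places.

Periodic yield y = 0.096. Modified duration first:
  t   CF        PV=CF/(1+0.096)^t    t·PV
  1        62.50        57.0255        57.0255
  2        62.50        52.0306       104.0612
  3        62.50        47.4732       142.4196
  4        62.50        43.3149       173.2598
  5        62.50        39.5209       197.6047
  6        62.50        36.0593       216.3555
  7        62.50        32.9008       230.3054
  8    25,062.50    12,037.6014    96,300.8108
  Σ                 12,345.9266    97,421.8426
P = 12,345.9266; D_Mac = 7.89101 yrs; D_mod = 7.89101/(1+0.096) = 7.19983 yrs.
ΔP/P ≈ -D_mod · Δy = -7.19983 × (-0.0065) = +0.046799 = +4.6799%.

+4.68%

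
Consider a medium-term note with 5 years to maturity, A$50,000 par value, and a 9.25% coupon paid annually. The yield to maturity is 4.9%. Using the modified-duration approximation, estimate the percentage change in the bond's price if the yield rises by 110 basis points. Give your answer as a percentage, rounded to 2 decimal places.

Periodic yield y = 0.049. Modified duration first:
  t   CF        PV=CF/(1+0.049)^t    t·PV
  1     4,625.00     4,408.9609     4,408.9609
  2     4,625.00     4,203.0133     8,406.0265
  3     4,625.00     4,006.6857    12,020.0570
  4     4,625.00     3,819.5288    15,278.1150
  5    54,625.00    43,004.5105   215,022.5527
  Σ                 59,442.6991   255,135.7122
P = 59,442.6991; D_Mac = 4.29213 yrs; D_mod = 4.29213/(1+0.049) = 4.09164 yrs.
ΔP/P ≈ -D_mod · Δy = -4.09164 × (+0.011) = -0.045008 = -4.5008%.

-4.50%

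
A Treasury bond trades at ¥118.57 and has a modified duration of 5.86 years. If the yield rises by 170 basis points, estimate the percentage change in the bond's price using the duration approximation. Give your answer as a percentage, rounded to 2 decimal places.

-9.96%

Duration approximation: ΔP/P ≈ -D_mod · Δy = -5.86 × (+0.017) = -0.099620.
As a percentage: -9.9620%.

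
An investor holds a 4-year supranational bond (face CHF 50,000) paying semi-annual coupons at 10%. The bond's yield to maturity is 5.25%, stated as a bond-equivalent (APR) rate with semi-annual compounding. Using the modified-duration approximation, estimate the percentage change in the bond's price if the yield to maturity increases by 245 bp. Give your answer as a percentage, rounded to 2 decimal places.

-8.23%

Periodic yield y = 0.02625. Modified duration first:
  t   CF        PV=CF/(1+0.02625)^t    t·PV
  1     2,500.00     2,436.0536     2,436.0536
  2     2,500.00     2,373.7428     4,747.4857
  3     2,500.00     2,313.0259     6,939.0777
  4     2,500.00     2,253.8620     9,015.4481
  5     2,500.00     2,196.2115    10,981.0574
  6     2,500.00     2,140.0356    12,840.2133
  7     2,500.00     2,085.2965    14,597.0756
  8    52,500.00    42,671.1102   341,368.8817
  Σ                 58,469.3381   402,925.2932
P = 58,469.3381; D_Mac = 6.89122 half-year periods = 3.44561 yrs; D_mod = 3.44561/(1+0.02625) = 3.35748 yrs.
ΔP/P ≈ -D_mod · Δy = -3.35748 × (+0.0245) = -0.082258 = -8.2258%.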